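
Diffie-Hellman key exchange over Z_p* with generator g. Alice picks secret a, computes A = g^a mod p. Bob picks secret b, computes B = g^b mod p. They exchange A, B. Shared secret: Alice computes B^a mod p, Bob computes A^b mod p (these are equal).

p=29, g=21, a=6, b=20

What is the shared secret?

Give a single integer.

Answer: 20

Derivation:
A = 21^6 mod 29  (bits of 6 = 110)
  bit 0 = 1: r = r^2 * 21 mod 29 = 1^2 * 21 = 1*21 = 21
  bit 1 = 1: r = r^2 * 21 mod 29 = 21^2 * 21 = 6*21 = 10
  bit 2 = 0: r = r^2 mod 29 = 10^2 = 13
  -> A = 13
B = 21^20 mod 29  (bits of 20 = 10100)
  bit 0 = 1: r = r^2 * 21 mod 29 = 1^2 * 21 = 1*21 = 21
  bit 1 = 0: r = r^2 mod 29 = 21^2 = 6
  bit 2 = 1: r = r^2 * 21 mod 29 = 6^2 * 21 = 7*21 = 2
  bit 3 = 0: r = r^2 mod 29 = 2^2 = 4
  bit 4 = 0: r = r^2 mod 29 = 4^2 = 16
  -> B = 16
s = B^a = 16^6 mod 29  (bits of 6 = 110)
  bit 0 = 1: r = r^2 * 16 mod 29 = 1^2 * 16 = 1*16 = 16
  bit 1 = 1: r = r^2 * 16 mod 29 = 16^2 * 16 = 24*16 = 7
  bit 2 = 0: r = r^2 mod 29 = 7^2 = 20
  -> s = B^a = 20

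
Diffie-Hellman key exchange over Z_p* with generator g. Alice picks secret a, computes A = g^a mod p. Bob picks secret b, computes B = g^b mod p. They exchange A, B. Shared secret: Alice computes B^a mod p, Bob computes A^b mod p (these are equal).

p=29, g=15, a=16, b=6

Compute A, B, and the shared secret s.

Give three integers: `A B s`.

A = 15^16 mod 29  (bits of 16 = 10000)
  bit 0 = 1: r = r^2 * 15 mod 29 = 1^2 * 15 = 1*15 = 15
  bit 1 = 0: r = r^2 mod 29 = 15^2 = 22
  bit 2 = 0: r = r^2 mod 29 = 22^2 = 20
  bit 3 = 0: r = r^2 mod 29 = 20^2 = 23
  bit 4 = 0: r = r^2 mod 29 = 23^2 = 7
  -> A = 7
B = 15^6 mod 29  (bits of 6 = 110)
  bit 0 = 1: r = r^2 * 15 mod 29 = 1^2 * 15 = 1*15 = 15
  bit 1 = 1: r = r^2 * 15 mod 29 = 15^2 * 15 = 22*15 = 11
  bit 2 = 0: r = r^2 mod 29 = 11^2 = 5
  -> B = 5
s = B^a = 5^16 mod 29  (bits of 16 = 10000)
  bit 0 = 1: r = r^2 * 5 mod 29 = 1^2 * 5 = 1*5 = 5
  bit 1 = 0: r = r^2 mod 29 = 5^2 = 25
  bit 2 = 0: r = r^2 mod 29 = 25^2 = 16
  bit 3 = 0: r = r^2 mod 29 = 16^2 = 24
  bit 4 = 0: r = r^2 mod 29 = 24^2 = 25
  -> s = B^a = 25

Answer: 7 5 25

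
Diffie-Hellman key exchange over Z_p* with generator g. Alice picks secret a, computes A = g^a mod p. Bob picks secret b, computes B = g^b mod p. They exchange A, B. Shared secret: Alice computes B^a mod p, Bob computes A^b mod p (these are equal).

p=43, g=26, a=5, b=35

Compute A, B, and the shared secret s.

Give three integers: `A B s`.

Answer: 3 37 7

Derivation:
A = 26^5 mod 43  (bits of 5 = 101)
  bit 0 = 1: r = r^2 * 26 mod 43 = 1^2 * 26 = 1*26 = 26
  bit 1 = 0: r = r^2 mod 43 = 26^2 = 31
  bit 2 = 1: r = r^2 * 26 mod 43 = 31^2 * 26 = 15*26 = 3
  -> A = 3
B = 26^35 mod 43  (bits of 35 = 100011)
  bit 0 = 1: r = r^2 * 26 mod 43 = 1^2 * 26 = 1*26 = 26
  bit 1 = 0: r = r^2 mod 43 = 26^2 = 31
  bit 2 = 0: r = r^2 mod 43 = 31^2 = 15
  bit 3 = 0: r = r^2 mod 43 = 15^2 = 10
  bit 4 = 1: r = r^2 * 26 mod 43 = 10^2 * 26 = 14*26 = 20
  bit 5 = 1: r = r^2 * 26 mod 43 = 20^2 * 26 = 13*26 = 37
  -> B = 37
s = B^a = 37^5 mod 43  (bits of 5 = 101)
  bit 0 = 1: r = r^2 * 37 mod 43 = 1^2 * 37 = 1*37 = 37
  bit 1 = 0: r = r^2 mod 43 = 37^2 = 36
  bit 2 = 1: r = r^2 * 37 mod 43 = 36^2 * 37 = 6*37 = 7
  -> s = B^a = 7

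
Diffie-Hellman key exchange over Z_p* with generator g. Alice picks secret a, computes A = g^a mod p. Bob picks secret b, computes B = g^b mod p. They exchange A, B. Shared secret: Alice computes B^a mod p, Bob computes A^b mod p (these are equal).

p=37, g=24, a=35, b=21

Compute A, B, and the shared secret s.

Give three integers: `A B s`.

Answer: 17 14 8

Derivation:
A = 24^35 mod 37  (bits of 35 = 100011)
  bit 0 = 1: r = r^2 * 24 mod 37 = 1^2 * 24 = 1*24 = 24
  bit 1 = 0: r = r^2 mod 37 = 24^2 = 21
  bit 2 = 0: r = r^2 mod 37 = 21^2 = 34
  bit 3 = 0: r = r^2 mod 37 = 34^2 = 9
  bit 4 = 1: r = r^2 * 24 mod 37 = 9^2 * 24 = 7*24 = 20
  bit 5 = 1: r = r^2 * 24 mod 37 = 20^2 * 24 = 30*24 = 17
  -> A = 17
B = 24^21 mod 37  (bits of 21 = 10101)
  bit 0 = 1: r = r^2 * 24 mod 37 = 1^2 * 24 = 1*24 = 24
  bit 1 = 0: r = r^2 mod 37 = 24^2 = 21
  bit 2 = 1: r = r^2 * 24 mod 37 = 21^2 * 24 = 34*24 = 2
  bit 3 = 0: r = r^2 mod 37 = 2^2 = 4
  bit 4 = 1: r = r^2 * 24 mod 37 = 4^2 * 24 = 16*24 = 14
  -> B = 14
s = B^a = 14^35 mod 37  (bits of 35 = 100011)
  bit 0 = 1: r = r^2 * 14 mod 37 = 1^2 * 14 = 1*14 = 14
  bit 1 = 0: r = r^2 mod 37 = 14^2 = 11
  bit 2 = 0: r = r^2 mod 37 = 11^2 = 10
  bit 3 = 0: r = r^2 mod 37 = 10^2 = 26
  bit 4 = 1: r = r^2 * 14 mod 37 = 26^2 * 14 = 10*14 = 29
  bit 5 = 1: r = r^2 * 14 mod 37 = 29^2 * 14 = 27*14 = 8
  -> s = B^a = 8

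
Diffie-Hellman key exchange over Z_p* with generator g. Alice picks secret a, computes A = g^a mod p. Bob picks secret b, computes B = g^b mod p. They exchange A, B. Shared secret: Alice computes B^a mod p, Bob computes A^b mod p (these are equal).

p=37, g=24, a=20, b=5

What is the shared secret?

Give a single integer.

Answer: 33

Derivation:
A = 24^20 mod 37  (bits of 20 = 10100)
  bit 0 = 1: r = r^2 * 24 mod 37 = 1^2 * 24 = 1*24 = 24
  bit 1 = 0: r = r^2 mod 37 = 24^2 = 21
  bit 2 = 1: r = r^2 * 24 mod 37 = 21^2 * 24 = 34*24 = 2
  bit 3 = 0: r = r^2 mod 37 = 2^2 = 4
  bit 4 = 0: r = r^2 mod 37 = 4^2 = 16
  -> A = 16
B = 24^5 mod 37  (bits of 5 = 101)
  bit 0 = 1: r = r^2 * 24 mod 37 = 1^2 * 24 = 1*24 = 24
  bit 1 = 0: r = r^2 mod 37 = 24^2 = 21
  bit 2 = 1: r = r^2 * 24 mod 37 = 21^2 * 24 = 34*24 = 2
  -> B = 2
s = B^a = 2^20 mod 37  (bits of 20 = 10100)
  bit 0 = 1: r = r^2 * 2 mod 37 = 1^2 * 2 = 1*2 = 2
  bit 1 = 0: r = r^2 mod 37 = 2^2 = 4
  bit 2 = 1: r = r^2 * 2 mod 37 = 4^2 * 2 = 16*2 = 32
  bit 3 = 0: r = r^2 mod 37 = 32^2 = 25
  bit 4 = 0: r = r^2 mod 37 = 25^2 = 33
  -> s = B^a = 33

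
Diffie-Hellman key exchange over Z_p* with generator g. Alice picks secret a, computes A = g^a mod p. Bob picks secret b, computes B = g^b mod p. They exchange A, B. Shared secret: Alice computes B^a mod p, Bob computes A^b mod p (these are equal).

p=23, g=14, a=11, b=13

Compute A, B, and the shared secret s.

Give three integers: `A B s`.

Answer: 22 11 22

Derivation:
A = 14^11 mod 23  (bits of 11 = 1011)
  bit 0 = 1: r = r^2 * 14 mod 23 = 1^2 * 14 = 1*14 = 14
  bit 1 = 0: r = r^2 mod 23 = 14^2 = 12
  bit 2 = 1: r = r^2 * 14 mod 23 = 12^2 * 14 = 6*14 = 15
  bit 3 = 1: r = r^2 * 14 mod 23 = 15^2 * 14 = 18*14 = 22
  -> A = 22
B = 14^13 mod 23  (bits of 13 = 1101)
  bit 0 = 1: r = r^2 * 14 mod 23 = 1^2 * 14 = 1*14 = 14
  bit 1 = 1: r = r^2 * 14 mod 23 = 14^2 * 14 = 12*14 = 7
  bit 2 = 0: r = r^2 mod 23 = 7^2 = 3
  bit 3 = 1: r = r^2 * 14 mod 23 = 3^2 * 14 = 9*14 = 11
  -> B = 11
s = B^a = 11^11 mod 23  (bits of 11 = 1011)
  bit 0 = 1: r = r^2 * 11 mod 23 = 1^2 * 11 = 1*11 = 11
  bit 1 = 0: r = r^2 mod 23 = 11^2 = 6
  bit 2 = 1: r = r^2 * 11 mod 23 = 6^2 * 11 = 13*11 = 5
  bit 3 = 1: r = r^2 * 11 mod 23 = 5^2 * 11 = 2*11 = 22
  -> s = B^a = 22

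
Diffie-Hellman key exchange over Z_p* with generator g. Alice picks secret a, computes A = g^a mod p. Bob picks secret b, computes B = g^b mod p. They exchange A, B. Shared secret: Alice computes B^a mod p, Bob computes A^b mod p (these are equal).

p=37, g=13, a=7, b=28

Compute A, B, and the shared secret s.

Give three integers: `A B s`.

Answer: 32 33 7

Derivation:
A = 13^7 mod 37  (bits of 7 = 111)
  bit 0 = 1: r = r^2 * 13 mod 37 = 1^2 * 13 = 1*13 = 13
  bit 1 = 1: r = r^2 * 13 mod 37 = 13^2 * 13 = 21*13 = 14
  bit 2 = 1: r = r^2 * 13 mod 37 = 14^2 * 13 = 11*13 = 32
  -> A = 32
B = 13^28 mod 37  (bits of 28 = 11100)
  bit 0 = 1: r = r^2 * 13 mod 37 = 1^2 * 13 = 1*13 = 13
  bit 1 = 1: r = r^2 * 13 mod 37 = 13^2 * 13 = 21*13 = 14
  bit 2 = 1: r = r^2 * 13 mod 37 = 14^2 * 13 = 11*13 = 32
  bit 3 = 0: r = r^2 mod 37 = 32^2 = 25
  bit 4 = 0: r = r^2 mod 37 = 25^2 = 33
  -> B = 33
s = B^a = 33^7 mod 37  (bits of 7 = 111)
  bit 0 = 1: r = r^2 * 33 mod 37 = 1^2 * 33 = 1*33 = 33
  bit 1 = 1: r = r^2 * 33 mod 37 = 33^2 * 33 = 16*33 = 10
  bit 2 = 1: r = r^2 * 33 mod 37 = 10^2 * 33 = 26*33 = 7
  -> s = B^a = 7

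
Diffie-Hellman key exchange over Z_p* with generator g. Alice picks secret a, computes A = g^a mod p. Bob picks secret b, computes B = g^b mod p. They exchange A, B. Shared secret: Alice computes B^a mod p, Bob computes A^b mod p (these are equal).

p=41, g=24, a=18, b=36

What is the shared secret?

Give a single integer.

Answer: 16

Derivation:
A = 24^18 mod 41  (bits of 18 = 10010)
  bit 0 = 1: r = r^2 * 24 mod 41 = 1^2 * 24 = 1*24 = 24
  bit 1 = 0: r = r^2 mod 41 = 24^2 = 2
  bit 2 = 0: r = r^2 mod 41 = 2^2 = 4
  bit 3 = 1: r = r^2 * 24 mod 41 = 4^2 * 24 = 16*24 = 15
  bit 4 = 0: r = r^2 mod 41 = 15^2 = 20
  -> A = 20
B = 24^36 mod 41  (bits of 36 = 100100)
  bit 0 = 1: r = r^2 * 24 mod 41 = 1^2 * 24 = 1*24 = 24
  bit 1 = 0: r = r^2 mod 41 = 24^2 = 2
  bit 2 = 0: r = r^2 mod 41 = 2^2 = 4
  bit 3 = 1: r = r^2 * 24 mod 41 = 4^2 * 24 = 16*24 = 15
  bit 4 = 0: r = r^2 mod 41 = 15^2 = 20
  bit 5 = 0: r = r^2 mod 41 = 20^2 = 31
  -> B = 31
s = B^a = 31^18 mod 41  (bits of 18 = 10010)
  bit 0 = 1: r = r^2 * 31 mod 41 = 1^2 * 31 = 1*31 = 31
  bit 1 = 0: r = r^2 mod 41 = 31^2 = 18
  bit 2 = 0: r = r^2 mod 41 = 18^2 = 37
  bit 3 = 1: r = r^2 * 31 mod 41 = 37^2 * 31 = 16*31 = 4
  bit 4 = 0: r = r^2 mod 41 = 4^2 = 16
  -> s = B^a = 16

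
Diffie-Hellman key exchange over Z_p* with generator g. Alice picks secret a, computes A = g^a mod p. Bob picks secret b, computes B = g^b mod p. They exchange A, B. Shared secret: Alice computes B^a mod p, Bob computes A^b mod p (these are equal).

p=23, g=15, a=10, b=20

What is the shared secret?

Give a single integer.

A = 15^10 mod 23  (bits of 10 = 1010)
  bit 0 = 1: r = r^2 * 15 mod 23 = 1^2 * 15 = 1*15 = 15
  bit 1 = 0: r = r^2 mod 23 = 15^2 = 18
  bit 2 = 1: r = r^2 * 15 mod 23 = 18^2 * 15 = 2*15 = 7
  bit 3 = 0: r = r^2 mod 23 = 7^2 = 3
  -> A = 3
B = 15^20 mod 23  (bits of 20 = 10100)
  bit 0 = 1: r = r^2 * 15 mod 23 = 1^2 * 15 = 1*15 = 15
  bit 1 = 0: r = r^2 mod 23 = 15^2 = 18
  bit 2 = 1: r = r^2 * 15 mod 23 = 18^2 * 15 = 2*15 = 7
  bit 3 = 0: r = r^2 mod 23 = 7^2 = 3
  bit 4 = 0: r = r^2 mod 23 = 3^2 = 9
  -> B = 9
s = B^a = 9^10 mod 23  (bits of 10 = 1010)
  bit 0 = 1: r = r^2 * 9 mod 23 = 1^2 * 9 = 1*9 = 9
  bit 1 = 0: r = r^2 mod 23 = 9^2 = 12
  bit 2 = 1: r = r^2 * 9 mod 23 = 12^2 * 9 = 6*9 = 8
  bit 3 = 0: r = r^2 mod 23 = 8^2 = 18
  -> s = B^a = 18

Answer: 18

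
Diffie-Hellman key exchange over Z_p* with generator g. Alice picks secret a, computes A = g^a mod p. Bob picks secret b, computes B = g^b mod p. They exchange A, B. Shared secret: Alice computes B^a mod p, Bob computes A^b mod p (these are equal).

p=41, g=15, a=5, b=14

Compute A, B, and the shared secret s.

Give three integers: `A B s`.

A = 15^5 mod 41  (bits of 5 = 101)
  bit 0 = 1: r = r^2 * 15 mod 41 = 1^2 * 15 = 1*15 = 15
  bit 1 = 0: r = r^2 mod 41 = 15^2 = 20
  bit 2 = 1: r = r^2 * 15 mod 41 = 20^2 * 15 = 31*15 = 14
  -> A = 14
B = 15^14 mod 41  (bits of 14 = 1110)
  bit 0 = 1: r = r^2 * 15 mod 41 = 1^2 * 15 = 1*15 = 15
  bit 1 = 1: r = r^2 * 15 mod 41 = 15^2 * 15 = 20*15 = 13
  bit 2 = 1: r = r^2 * 15 mod 41 = 13^2 * 15 = 5*15 = 34
  bit 3 = 0: r = r^2 mod 41 = 34^2 = 8
  -> B = 8
s = B^a = 8^5 mod 41  (bits of 5 = 101)
  bit 0 = 1: r = r^2 * 8 mod 41 = 1^2 * 8 = 1*8 = 8
  bit 1 = 0: r = r^2 mod 41 = 8^2 = 23
  bit 2 = 1: r = r^2 * 8 mod 41 = 23^2 * 8 = 37*8 = 9
  -> s = B^a = 9

Answer: 14 8 9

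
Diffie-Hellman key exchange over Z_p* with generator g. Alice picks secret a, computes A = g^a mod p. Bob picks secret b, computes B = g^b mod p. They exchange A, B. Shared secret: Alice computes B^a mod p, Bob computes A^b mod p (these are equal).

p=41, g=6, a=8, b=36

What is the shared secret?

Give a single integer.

A = 6^8 mod 41  (bits of 8 = 1000)
  bit 0 = 1: r = r^2 * 6 mod 41 = 1^2 * 6 = 1*6 = 6
  bit 1 = 0: r = r^2 mod 41 = 6^2 = 36
  bit 2 = 0: r = r^2 mod 41 = 36^2 = 25
  bit 3 = 0: r = r^2 mod 41 = 25^2 = 10
  -> A = 10
B = 6^36 mod 41  (bits of 36 = 100100)
  bit 0 = 1: r = r^2 * 6 mod 41 = 1^2 * 6 = 1*6 = 6
  bit 1 = 0: r = r^2 mod 41 = 6^2 = 36
  bit 2 = 0: r = r^2 mod 41 = 36^2 = 25
  bit 3 = 1: r = r^2 * 6 mod 41 = 25^2 * 6 = 10*6 = 19
  bit 4 = 0: r = r^2 mod 41 = 19^2 = 33
  bit 5 = 0: r = r^2 mod 41 = 33^2 = 23
  -> B = 23
s = B^a = 23^8 mod 41  (bits of 8 = 1000)
  bit 0 = 1: r = r^2 * 23 mod 41 = 1^2 * 23 = 1*23 = 23
  bit 1 = 0: r = r^2 mod 41 = 23^2 = 37
  bit 2 = 0: r = r^2 mod 41 = 37^2 = 16
  bit 3 = 0: r = r^2 mod 41 = 16^2 = 10
  -> s = B^a = 10

Answer: 10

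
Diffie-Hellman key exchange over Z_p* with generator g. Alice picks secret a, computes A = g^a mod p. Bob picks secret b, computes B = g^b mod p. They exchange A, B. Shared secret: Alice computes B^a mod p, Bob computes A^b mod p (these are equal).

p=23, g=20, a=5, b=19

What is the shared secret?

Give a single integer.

A = 20^5 mod 23  (bits of 5 = 101)
  bit 0 = 1: r = r^2 * 20 mod 23 = 1^2 * 20 = 1*20 = 20
  bit 1 = 0: r = r^2 mod 23 = 20^2 = 9
  bit 2 = 1: r = r^2 * 20 mod 23 = 9^2 * 20 = 12*20 = 10
  -> A = 10
B = 20^19 mod 23  (bits of 19 = 10011)
  bit 0 = 1: r = r^2 * 20 mod 23 = 1^2 * 20 = 1*20 = 20
  bit 1 = 0: r = r^2 mod 23 = 20^2 = 9
  bit 2 = 0: r = r^2 mod 23 = 9^2 = 12
  bit 3 = 1: r = r^2 * 20 mod 23 = 12^2 * 20 = 6*20 = 5
  bit 4 = 1: r = r^2 * 20 mod 23 = 5^2 * 20 = 2*20 = 17
  -> B = 17
s = B^a = 17^5 mod 23  (bits of 5 = 101)
  bit 0 = 1: r = r^2 * 17 mod 23 = 1^2 * 17 = 1*17 = 17
  bit 1 = 0: r = r^2 mod 23 = 17^2 = 13
  bit 2 = 1: r = r^2 * 17 mod 23 = 13^2 * 17 = 8*17 = 21
  -> s = B^a = 21

Answer: 21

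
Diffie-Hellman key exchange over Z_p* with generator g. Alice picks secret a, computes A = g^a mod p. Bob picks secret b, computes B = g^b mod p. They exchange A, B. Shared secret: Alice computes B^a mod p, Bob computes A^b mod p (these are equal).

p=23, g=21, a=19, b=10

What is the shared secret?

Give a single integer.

A = 21^19 mod 23  (bits of 19 = 10011)
  bit 0 = 1: r = r^2 * 21 mod 23 = 1^2 * 21 = 1*21 = 21
  bit 1 = 0: r = r^2 mod 23 = 21^2 = 4
  bit 2 = 0: r = r^2 mod 23 = 4^2 = 16
  bit 3 = 1: r = r^2 * 21 mod 23 = 16^2 * 21 = 3*21 = 17
  bit 4 = 1: r = r^2 * 21 mod 23 = 17^2 * 21 = 13*21 = 20
  -> A = 20
B = 21^10 mod 23  (bits of 10 = 1010)
  bit 0 = 1: r = r^2 * 21 mod 23 = 1^2 * 21 = 1*21 = 21
  bit 1 = 0: r = r^2 mod 23 = 21^2 = 4
  bit 2 = 1: r = r^2 * 21 mod 23 = 4^2 * 21 = 16*21 = 14
  bit 3 = 0: r = r^2 mod 23 = 14^2 = 12
  -> B = 12
s = B^a = 12^19 mod 23  (bits of 19 = 10011)
  bit 0 = 1: r = r^2 * 12 mod 23 = 1^2 * 12 = 1*12 = 12
  bit 1 = 0: r = r^2 mod 23 = 12^2 = 6
  bit 2 = 0: r = r^2 mod 23 = 6^2 = 13
  bit 3 = 1: r = r^2 * 12 mod 23 = 13^2 * 12 = 8*12 = 4
  bit 4 = 1: r = r^2 * 12 mod 23 = 4^2 * 12 = 16*12 = 8
  -> s = B^a = 8

Answer: 8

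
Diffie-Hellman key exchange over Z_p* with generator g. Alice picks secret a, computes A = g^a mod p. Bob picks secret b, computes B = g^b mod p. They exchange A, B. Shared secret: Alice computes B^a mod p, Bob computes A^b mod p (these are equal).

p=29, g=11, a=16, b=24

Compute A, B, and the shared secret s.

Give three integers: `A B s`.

A = 11^16 mod 29  (bits of 16 = 10000)
  bit 0 = 1: r = r^2 * 11 mod 29 = 1^2 * 11 = 1*11 = 11
  bit 1 = 0: r = r^2 mod 29 = 11^2 = 5
  bit 2 = 0: r = r^2 mod 29 = 5^2 = 25
  bit 3 = 0: r = r^2 mod 29 = 25^2 = 16
  bit 4 = 0: r = r^2 mod 29 = 16^2 = 24
  -> A = 24
B = 11^24 mod 29  (bits of 24 = 11000)
  bit 0 = 1: r = r^2 * 11 mod 29 = 1^2 * 11 = 1*11 = 11
  bit 1 = 1: r = r^2 * 11 mod 29 = 11^2 * 11 = 5*11 = 26
  bit 2 = 0: r = r^2 mod 29 = 26^2 = 9
  bit 3 = 0: r = r^2 mod 29 = 9^2 = 23
  bit 4 = 0: r = r^2 mod 29 = 23^2 = 7
  -> B = 7
s = B^a = 7^16 mod 29  (bits of 16 = 10000)
  bit 0 = 1: r = r^2 * 7 mod 29 = 1^2 * 7 = 1*7 = 7
  bit 1 = 0: r = r^2 mod 29 = 7^2 = 20
  bit 2 = 0: r = r^2 mod 29 = 20^2 = 23
  bit 3 = 0: r = r^2 mod 29 = 23^2 = 7
  bit 4 = 0: r = r^2 mod 29 = 7^2 = 20
  -> s = B^a = 20

Answer: 24 7 20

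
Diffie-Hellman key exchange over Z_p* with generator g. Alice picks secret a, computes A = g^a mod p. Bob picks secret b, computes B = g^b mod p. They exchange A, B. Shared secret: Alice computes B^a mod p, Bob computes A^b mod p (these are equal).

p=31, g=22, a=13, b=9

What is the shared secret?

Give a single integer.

Answer: 29

Derivation:
A = 22^13 mod 31  (bits of 13 = 1101)
  bit 0 = 1: r = r^2 * 22 mod 31 = 1^2 * 22 = 1*22 = 22
  bit 1 = 1: r = r^2 * 22 mod 31 = 22^2 * 22 = 19*22 = 15
  bit 2 = 0: r = r^2 mod 31 = 15^2 = 8
  bit 3 = 1: r = r^2 * 22 mod 31 = 8^2 * 22 = 2*22 = 13
  -> A = 13
B = 22^9 mod 31  (bits of 9 = 1001)
  bit 0 = 1: r = r^2 * 22 mod 31 = 1^2 * 22 = 1*22 = 22
  bit 1 = 0: r = r^2 mod 31 = 22^2 = 19
  bit 2 = 0: r = r^2 mod 31 = 19^2 = 20
  bit 3 = 1: r = r^2 * 22 mod 31 = 20^2 * 22 = 28*22 = 27
  -> B = 27
s = B^a = 27^13 mod 31  (bits of 13 = 1101)
  bit 0 = 1: r = r^2 * 27 mod 31 = 1^2 * 27 = 1*27 = 27
  bit 1 = 1: r = r^2 * 27 mod 31 = 27^2 * 27 = 16*27 = 29
  bit 2 = 0: r = r^2 mod 31 = 29^2 = 4
  bit 3 = 1: r = r^2 * 27 mod 31 = 4^2 * 27 = 16*27 = 29
  -> s = B^a = 29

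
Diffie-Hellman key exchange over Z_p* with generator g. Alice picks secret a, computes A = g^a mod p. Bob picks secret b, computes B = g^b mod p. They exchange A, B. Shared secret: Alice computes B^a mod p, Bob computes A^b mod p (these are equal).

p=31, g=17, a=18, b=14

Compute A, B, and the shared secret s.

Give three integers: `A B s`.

A = 17^18 mod 31  (bits of 18 = 10010)
  bit 0 = 1: r = r^2 * 17 mod 31 = 1^2 * 17 = 1*17 = 17
  bit 1 = 0: r = r^2 mod 31 = 17^2 = 10
  bit 2 = 0: r = r^2 mod 31 = 10^2 = 7
  bit 3 = 1: r = r^2 * 17 mod 31 = 7^2 * 17 = 18*17 = 27
  bit 4 = 0: r = r^2 mod 31 = 27^2 = 16
  -> A = 16
B = 17^14 mod 31  (bits of 14 = 1110)
  bit 0 = 1: r = r^2 * 17 mod 31 = 1^2 * 17 = 1*17 = 17
  bit 1 = 1: r = r^2 * 17 mod 31 = 17^2 * 17 = 10*17 = 15
  bit 2 = 1: r = r^2 * 17 mod 31 = 15^2 * 17 = 8*17 = 12
  bit 3 = 0: r = r^2 mod 31 = 12^2 = 20
  -> B = 20
s = B^a = 20^18 mod 31  (bits of 18 = 10010)
  bit 0 = 1: r = r^2 * 20 mod 31 = 1^2 * 20 = 1*20 = 20
  bit 1 = 0: r = r^2 mod 31 = 20^2 = 28
  bit 2 = 0: r = r^2 mod 31 = 28^2 = 9
  bit 3 = 1: r = r^2 * 20 mod 31 = 9^2 * 20 = 19*20 = 8
  bit 4 = 0: r = r^2 mod 31 = 8^2 = 2
  -> s = B^a = 2

Answer: 16 20 2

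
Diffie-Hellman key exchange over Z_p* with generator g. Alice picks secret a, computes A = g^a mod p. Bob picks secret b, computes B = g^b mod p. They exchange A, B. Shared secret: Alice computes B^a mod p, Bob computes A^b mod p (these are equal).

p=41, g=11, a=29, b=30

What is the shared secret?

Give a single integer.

Answer: 32

Derivation:
A = 11^29 mod 41  (bits of 29 = 11101)
  bit 0 = 1: r = r^2 * 11 mod 41 = 1^2 * 11 = 1*11 = 11
  bit 1 = 1: r = r^2 * 11 mod 41 = 11^2 * 11 = 39*11 = 19
  bit 2 = 1: r = r^2 * 11 mod 41 = 19^2 * 11 = 33*11 = 35
  bit 3 = 0: r = r^2 mod 41 = 35^2 = 36
  bit 4 = 1: r = r^2 * 11 mod 41 = 36^2 * 11 = 25*11 = 29
  -> A = 29
B = 11^30 mod 41  (bits of 30 = 11110)
  bit 0 = 1: r = r^2 * 11 mod 41 = 1^2 * 11 = 1*11 = 11
  bit 1 = 1: r = r^2 * 11 mod 41 = 11^2 * 11 = 39*11 = 19
  bit 2 = 1: r = r^2 * 11 mod 41 = 19^2 * 11 = 33*11 = 35
  bit 3 = 1: r = r^2 * 11 mod 41 = 35^2 * 11 = 36*11 = 27
  bit 4 = 0: r = r^2 mod 41 = 27^2 = 32
  -> B = 32
s = B^a = 32^29 mod 41  (bits of 29 = 11101)
  bit 0 = 1: r = r^2 * 32 mod 41 = 1^2 * 32 = 1*32 = 32
  bit 1 = 1: r = r^2 * 32 mod 41 = 32^2 * 32 = 40*32 = 9
  bit 2 = 1: r = r^2 * 32 mod 41 = 9^2 * 32 = 40*32 = 9
  bit 3 = 0: r = r^2 mod 41 = 9^2 = 40
  bit 4 = 1: r = r^2 * 32 mod 41 = 40^2 * 32 = 1*32 = 32
  -> s = B^a = 32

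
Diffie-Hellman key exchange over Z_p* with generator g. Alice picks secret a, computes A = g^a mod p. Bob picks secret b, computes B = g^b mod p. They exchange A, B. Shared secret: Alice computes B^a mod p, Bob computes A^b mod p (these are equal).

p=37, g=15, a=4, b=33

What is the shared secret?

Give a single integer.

A = 15^4 mod 37  (bits of 4 = 100)
  bit 0 = 1: r = r^2 * 15 mod 37 = 1^2 * 15 = 1*15 = 15
  bit 1 = 0: r = r^2 mod 37 = 15^2 = 3
  bit 2 = 0: r = r^2 mod 37 = 3^2 = 9
  -> A = 9
B = 15^33 mod 37  (bits of 33 = 100001)
  bit 0 = 1: r = r^2 * 15 mod 37 = 1^2 * 15 = 1*15 = 15
  bit 1 = 0: r = r^2 mod 37 = 15^2 = 3
  bit 2 = 0: r = r^2 mod 37 = 3^2 = 9
  bit 3 = 0: r = r^2 mod 37 = 9^2 = 7
  bit 4 = 0: r = r^2 mod 37 = 7^2 = 12
  bit 5 = 1: r = r^2 * 15 mod 37 = 12^2 * 15 = 33*15 = 14
  -> B = 14
s = B^a = 14^4 mod 37  (bits of 4 = 100)
  bit 0 = 1: r = r^2 * 14 mod 37 = 1^2 * 14 = 1*14 = 14
  bit 1 = 0: r = r^2 mod 37 = 14^2 = 11
  bit 2 = 0: r = r^2 mod 37 = 11^2 = 10
  -> s = B^a = 10

Answer: 10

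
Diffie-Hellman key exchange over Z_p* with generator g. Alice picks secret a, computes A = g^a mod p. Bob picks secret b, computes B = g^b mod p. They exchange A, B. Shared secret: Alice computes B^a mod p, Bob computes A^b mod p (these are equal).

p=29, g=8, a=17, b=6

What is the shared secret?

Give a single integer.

Answer: 22

Derivation:
A = 8^17 mod 29  (bits of 17 = 10001)
  bit 0 = 1: r = r^2 * 8 mod 29 = 1^2 * 8 = 1*8 = 8
  bit 1 = 0: r = r^2 mod 29 = 8^2 = 6
  bit 2 = 0: r = r^2 mod 29 = 6^2 = 7
  bit 3 = 0: r = r^2 mod 29 = 7^2 = 20
  bit 4 = 1: r = r^2 * 8 mod 29 = 20^2 * 8 = 23*8 = 10
  -> A = 10
B = 8^6 mod 29  (bits of 6 = 110)
  bit 0 = 1: r = r^2 * 8 mod 29 = 1^2 * 8 = 1*8 = 8
  bit 1 = 1: r = r^2 * 8 mod 29 = 8^2 * 8 = 6*8 = 19
  bit 2 = 0: r = r^2 mod 29 = 19^2 = 13
  -> B = 13
s = B^a = 13^17 mod 29  (bits of 17 = 10001)
  bit 0 = 1: r = r^2 * 13 mod 29 = 1^2 * 13 = 1*13 = 13
  bit 1 = 0: r = r^2 mod 29 = 13^2 = 24
  bit 2 = 0: r = r^2 mod 29 = 24^2 = 25
  bit 3 = 0: r = r^2 mod 29 = 25^2 = 16
  bit 4 = 1: r = r^2 * 13 mod 29 = 16^2 * 13 = 24*13 = 22
  -> s = B^a = 22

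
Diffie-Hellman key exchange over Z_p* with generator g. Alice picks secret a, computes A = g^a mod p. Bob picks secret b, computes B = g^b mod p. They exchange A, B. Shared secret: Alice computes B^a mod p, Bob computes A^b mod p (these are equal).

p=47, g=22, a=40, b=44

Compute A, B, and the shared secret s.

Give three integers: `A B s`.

Answer: 34 37 42

Derivation:
A = 22^40 mod 47  (bits of 40 = 101000)
  bit 0 = 1: r = r^2 * 22 mod 47 = 1^2 * 22 = 1*22 = 22
  bit 1 = 0: r = r^2 mod 47 = 22^2 = 14
  bit 2 = 1: r = r^2 * 22 mod 47 = 14^2 * 22 = 8*22 = 35
  bit 3 = 0: r = r^2 mod 47 = 35^2 = 3
  bit 4 = 0: r = r^2 mod 47 = 3^2 = 9
  bit 5 = 0: r = r^2 mod 47 = 9^2 = 34
  -> A = 34
B = 22^44 mod 47  (bits of 44 = 101100)
  bit 0 = 1: r = r^2 * 22 mod 47 = 1^2 * 22 = 1*22 = 22
  bit 1 = 0: r = r^2 mod 47 = 22^2 = 14
  bit 2 = 1: r = r^2 * 22 mod 47 = 14^2 * 22 = 8*22 = 35
  bit 3 = 1: r = r^2 * 22 mod 47 = 35^2 * 22 = 3*22 = 19
  bit 4 = 0: r = r^2 mod 47 = 19^2 = 32
  bit 5 = 0: r = r^2 mod 47 = 32^2 = 37
  -> B = 37
s = B^a = 37^40 mod 47  (bits of 40 = 101000)
  bit 0 = 1: r = r^2 * 37 mod 47 = 1^2 * 37 = 1*37 = 37
  bit 1 = 0: r = r^2 mod 47 = 37^2 = 6
  bit 2 = 1: r = r^2 * 37 mod 47 = 6^2 * 37 = 36*37 = 16
  bit 3 = 0: r = r^2 mod 47 = 16^2 = 21
  bit 4 = 0: r = r^2 mod 47 = 21^2 = 18
  bit 5 = 0: r = r^2 mod 47 = 18^2 = 42
  -> s = B^a = 42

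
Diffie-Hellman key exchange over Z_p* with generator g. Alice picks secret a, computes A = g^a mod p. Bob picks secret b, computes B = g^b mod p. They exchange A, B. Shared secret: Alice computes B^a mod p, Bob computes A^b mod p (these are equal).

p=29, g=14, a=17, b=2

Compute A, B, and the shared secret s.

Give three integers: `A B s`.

Answer: 11 22 5

Derivation:
A = 14^17 mod 29  (bits of 17 = 10001)
  bit 0 = 1: r = r^2 * 14 mod 29 = 1^2 * 14 = 1*14 = 14
  bit 1 = 0: r = r^2 mod 29 = 14^2 = 22
  bit 2 = 0: r = r^2 mod 29 = 22^2 = 20
  bit 3 = 0: r = r^2 mod 29 = 20^2 = 23
  bit 4 = 1: r = r^2 * 14 mod 29 = 23^2 * 14 = 7*14 = 11
  -> A = 11
B = 14^2 mod 29  (bits of 2 = 10)
  bit 0 = 1: r = r^2 * 14 mod 29 = 1^2 * 14 = 1*14 = 14
  bit 1 = 0: r = r^2 mod 29 = 14^2 = 22
  -> B = 22
s = B^a = 22^17 mod 29  (bits of 17 = 10001)
  bit 0 = 1: r = r^2 * 22 mod 29 = 1^2 * 22 = 1*22 = 22
  bit 1 = 0: r = r^2 mod 29 = 22^2 = 20
  bit 2 = 0: r = r^2 mod 29 = 20^2 = 23
  bit 3 = 0: r = r^2 mod 29 = 23^2 = 7
  bit 4 = 1: r = r^2 * 22 mod 29 = 7^2 * 22 = 20*22 = 5
  -> s = B^a = 5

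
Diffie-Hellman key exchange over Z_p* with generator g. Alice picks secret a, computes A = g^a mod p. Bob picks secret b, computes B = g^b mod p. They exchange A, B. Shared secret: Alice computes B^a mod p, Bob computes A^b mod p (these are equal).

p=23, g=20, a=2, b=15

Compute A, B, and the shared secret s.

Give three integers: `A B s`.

Answer: 9 11 6

Derivation:
A = 20^2 mod 23  (bits of 2 = 10)
  bit 0 = 1: r = r^2 * 20 mod 23 = 1^2 * 20 = 1*20 = 20
  bit 1 = 0: r = r^2 mod 23 = 20^2 = 9
  -> A = 9
B = 20^15 mod 23  (bits of 15 = 1111)
  bit 0 = 1: r = r^2 * 20 mod 23 = 1^2 * 20 = 1*20 = 20
  bit 1 = 1: r = r^2 * 20 mod 23 = 20^2 * 20 = 9*20 = 19
  bit 2 = 1: r = r^2 * 20 mod 23 = 19^2 * 20 = 16*20 = 21
  bit 3 = 1: r = r^2 * 20 mod 23 = 21^2 * 20 = 4*20 = 11
  -> B = 11
s = B^a = 11^2 mod 23  (bits of 2 = 10)
  bit 0 = 1: r = r^2 * 11 mod 23 = 1^2 * 11 = 1*11 = 11
  bit 1 = 0: r = r^2 mod 23 = 11^2 = 6
  -> s = B^a = 6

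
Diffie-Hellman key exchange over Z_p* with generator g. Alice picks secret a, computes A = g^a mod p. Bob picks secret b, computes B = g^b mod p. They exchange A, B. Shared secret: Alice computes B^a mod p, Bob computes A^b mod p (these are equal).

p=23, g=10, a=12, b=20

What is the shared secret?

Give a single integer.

A = 10^12 mod 23  (bits of 12 = 1100)
  bit 0 = 1: r = r^2 * 10 mod 23 = 1^2 * 10 = 1*10 = 10
  bit 1 = 1: r = r^2 * 10 mod 23 = 10^2 * 10 = 8*10 = 11
  bit 2 = 0: r = r^2 mod 23 = 11^2 = 6
  bit 3 = 0: r = r^2 mod 23 = 6^2 = 13
  -> A = 13
B = 10^20 mod 23  (bits of 20 = 10100)
  bit 0 = 1: r = r^2 * 10 mod 23 = 1^2 * 10 = 1*10 = 10
  bit 1 = 0: r = r^2 mod 23 = 10^2 = 8
  bit 2 = 1: r = r^2 * 10 mod 23 = 8^2 * 10 = 18*10 = 19
  bit 3 = 0: r = r^2 mod 23 = 19^2 = 16
  bit 4 = 0: r = r^2 mod 23 = 16^2 = 3
  -> B = 3
s = B^a = 3^12 mod 23  (bits of 12 = 1100)
  bit 0 = 1: r = r^2 * 3 mod 23 = 1^2 * 3 = 1*3 = 3
  bit 1 = 1: r = r^2 * 3 mod 23 = 3^2 * 3 = 9*3 = 4
  bit 2 = 0: r = r^2 mod 23 = 4^2 = 16
  bit 3 = 0: r = r^2 mod 23 = 16^2 = 3
  -> s = B^a = 3

Answer: 3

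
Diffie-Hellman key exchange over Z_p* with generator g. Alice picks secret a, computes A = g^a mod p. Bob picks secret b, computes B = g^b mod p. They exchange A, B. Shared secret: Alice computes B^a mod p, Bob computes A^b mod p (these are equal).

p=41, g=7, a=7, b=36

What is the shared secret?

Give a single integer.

Answer: 31

Derivation:
A = 7^7 mod 41  (bits of 7 = 111)
  bit 0 = 1: r = r^2 * 7 mod 41 = 1^2 * 7 = 1*7 = 7
  bit 1 = 1: r = r^2 * 7 mod 41 = 7^2 * 7 = 8*7 = 15
  bit 2 = 1: r = r^2 * 7 mod 41 = 15^2 * 7 = 20*7 = 17
  -> A = 17
B = 7^36 mod 41  (bits of 36 = 100100)
  bit 0 = 1: r = r^2 * 7 mod 41 = 1^2 * 7 = 1*7 = 7
  bit 1 = 0: r = r^2 mod 41 = 7^2 = 8
  bit 2 = 0: r = r^2 mod 41 = 8^2 = 23
  bit 3 = 1: r = r^2 * 7 mod 41 = 23^2 * 7 = 37*7 = 13
  bit 4 = 0: r = r^2 mod 41 = 13^2 = 5
  bit 5 = 0: r = r^2 mod 41 = 5^2 = 25
  -> B = 25
s = B^a = 25^7 mod 41  (bits of 7 = 111)
  bit 0 = 1: r = r^2 * 25 mod 41 = 1^2 * 25 = 1*25 = 25
  bit 1 = 1: r = r^2 * 25 mod 41 = 25^2 * 25 = 10*25 = 4
  bit 2 = 1: r = r^2 * 25 mod 41 = 4^2 * 25 = 16*25 = 31
  -> s = B^a = 31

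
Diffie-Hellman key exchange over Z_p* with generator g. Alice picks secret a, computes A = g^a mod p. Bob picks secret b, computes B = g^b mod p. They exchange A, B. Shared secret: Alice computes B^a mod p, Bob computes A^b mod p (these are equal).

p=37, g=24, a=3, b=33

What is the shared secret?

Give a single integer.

A = 24^3 mod 37  (bits of 3 = 11)
  bit 0 = 1: r = r^2 * 24 mod 37 = 1^2 * 24 = 1*24 = 24
  bit 1 = 1: r = r^2 * 24 mod 37 = 24^2 * 24 = 21*24 = 23
  -> A = 23
B = 24^33 mod 37  (bits of 33 = 100001)
  bit 0 = 1: r = r^2 * 24 mod 37 = 1^2 * 24 = 1*24 = 24
  bit 1 = 0: r = r^2 mod 37 = 24^2 = 21
  bit 2 = 0: r = r^2 mod 37 = 21^2 = 34
  bit 3 = 0: r = r^2 mod 37 = 34^2 = 9
  bit 4 = 0: r = r^2 mod 37 = 9^2 = 7
  bit 5 = 1: r = r^2 * 24 mod 37 = 7^2 * 24 = 12*24 = 29
  -> B = 29
s = B^a = 29^3 mod 37  (bits of 3 = 11)
  bit 0 = 1: r = r^2 * 29 mod 37 = 1^2 * 29 = 1*29 = 29
  bit 1 = 1: r = r^2 * 29 mod 37 = 29^2 * 29 = 27*29 = 6
  -> s = B^a = 6

Answer: 6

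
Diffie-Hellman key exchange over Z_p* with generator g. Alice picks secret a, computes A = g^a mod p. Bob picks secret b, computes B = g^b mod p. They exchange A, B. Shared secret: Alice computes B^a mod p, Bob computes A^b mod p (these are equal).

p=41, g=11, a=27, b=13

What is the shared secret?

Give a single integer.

Answer: 24

Derivation:
A = 11^27 mod 41  (bits of 27 = 11011)
  bit 0 = 1: r = r^2 * 11 mod 41 = 1^2 * 11 = 1*11 = 11
  bit 1 = 1: r = r^2 * 11 mod 41 = 11^2 * 11 = 39*11 = 19
  bit 2 = 0: r = r^2 mod 41 = 19^2 = 33
  bit 3 = 1: r = r^2 * 11 mod 41 = 33^2 * 11 = 23*11 = 7
  bit 4 = 1: r = r^2 * 11 mod 41 = 7^2 * 11 = 8*11 = 6
  -> A = 6
B = 11^13 mod 41  (bits of 13 = 1101)
  bit 0 = 1: r = r^2 * 11 mod 41 = 1^2 * 11 = 1*11 = 11
  bit 1 = 1: r = r^2 * 11 mod 41 = 11^2 * 11 = 39*11 = 19
  bit 2 = 0: r = r^2 mod 41 = 19^2 = 33
  bit 3 = 1: r = r^2 * 11 mod 41 = 33^2 * 11 = 23*11 = 7
  -> B = 7
s = B^a = 7^27 mod 41  (bits of 27 = 11011)
  bit 0 = 1: r = r^2 * 7 mod 41 = 1^2 * 7 = 1*7 = 7
  bit 1 = 1: r = r^2 * 7 mod 41 = 7^2 * 7 = 8*7 = 15
  bit 2 = 0: r = r^2 mod 41 = 15^2 = 20
  bit 3 = 1: r = r^2 * 7 mod 41 = 20^2 * 7 = 31*7 = 12
  bit 4 = 1: r = r^2 * 7 mod 41 = 12^2 * 7 = 21*7 = 24
  -> s = B^a = 24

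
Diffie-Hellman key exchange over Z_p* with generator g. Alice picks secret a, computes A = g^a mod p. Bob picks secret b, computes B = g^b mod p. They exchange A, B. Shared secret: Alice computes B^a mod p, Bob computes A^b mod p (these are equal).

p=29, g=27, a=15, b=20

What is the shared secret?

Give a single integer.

Answer: 23

Derivation:
A = 27^15 mod 29  (bits of 15 = 1111)
  bit 0 = 1: r = r^2 * 27 mod 29 = 1^2 * 27 = 1*27 = 27
  bit 1 = 1: r = r^2 * 27 mod 29 = 27^2 * 27 = 4*27 = 21
  bit 2 = 1: r = r^2 * 27 mod 29 = 21^2 * 27 = 6*27 = 17
  bit 3 = 1: r = r^2 * 27 mod 29 = 17^2 * 27 = 28*27 = 2
  -> A = 2
B = 27^20 mod 29  (bits of 20 = 10100)
  bit 0 = 1: r = r^2 * 27 mod 29 = 1^2 * 27 = 1*27 = 27
  bit 1 = 0: r = r^2 mod 29 = 27^2 = 4
  bit 2 = 1: r = r^2 * 27 mod 29 = 4^2 * 27 = 16*27 = 26
  bit 3 = 0: r = r^2 mod 29 = 26^2 = 9
  bit 4 = 0: r = r^2 mod 29 = 9^2 = 23
  -> B = 23
s = B^a = 23^15 mod 29  (bits of 15 = 1111)
  bit 0 = 1: r = r^2 * 23 mod 29 = 1^2 * 23 = 1*23 = 23
  bit 1 = 1: r = r^2 * 23 mod 29 = 23^2 * 23 = 7*23 = 16
  bit 2 = 1: r = r^2 * 23 mod 29 = 16^2 * 23 = 24*23 = 1
  bit 3 = 1: r = r^2 * 23 mod 29 = 1^2 * 23 = 1*23 = 23
  -> s = B^a = 23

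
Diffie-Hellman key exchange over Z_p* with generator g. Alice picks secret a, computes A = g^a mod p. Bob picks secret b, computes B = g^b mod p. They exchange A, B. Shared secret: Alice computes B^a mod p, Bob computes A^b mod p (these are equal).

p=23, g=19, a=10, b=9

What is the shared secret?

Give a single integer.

Answer: 16

Derivation:
A = 19^10 mod 23  (bits of 10 = 1010)
  bit 0 = 1: r = r^2 * 19 mod 23 = 1^2 * 19 = 1*19 = 19
  bit 1 = 0: r = r^2 mod 23 = 19^2 = 16
  bit 2 = 1: r = r^2 * 19 mod 23 = 16^2 * 19 = 3*19 = 11
  bit 3 = 0: r = r^2 mod 23 = 11^2 = 6
  -> A = 6
B = 19^9 mod 23  (bits of 9 = 1001)
  bit 0 = 1: r = r^2 * 19 mod 23 = 1^2 * 19 = 1*19 = 19
  bit 1 = 0: r = r^2 mod 23 = 19^2 = 16
  bit 2 = 0: r = r^2 mod 23 = 16^2 = 3
  bit 3 = 1: r = r^2 * 19 mod 23 = 3^2 * 19 = 9*19 = 10
  -> B = 10
s = B^a = 10^10 mod 23  (bits of 10 = 1010)
  bit 0 = 1: r = r^2 * 10 mod 23 = 1^2 * 10 = 1*10 = 10
  bit 1 = 0: r = r^2 mod 23 = 10^2 = 8
  bit 2 = 1: r = r^2 * 10 mod 23 = 8^2 * 10 = 18*10 = 19
  bit 3 = 0: r = r^2 mod 23 = 19^2 = 16
  -> s = B^a = 16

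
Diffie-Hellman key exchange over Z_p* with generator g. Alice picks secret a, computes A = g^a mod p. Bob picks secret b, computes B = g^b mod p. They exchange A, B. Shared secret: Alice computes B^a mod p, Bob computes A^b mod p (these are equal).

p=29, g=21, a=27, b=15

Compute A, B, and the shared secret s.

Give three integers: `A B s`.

Answer: 18 8 11

Derivation:
A = 21^27 mod 29  (bits of 27 = 11011)
  bit 0 = 1: r = r^2 * 21 mod 29 = 1^2 * 21 = 1*21 = 21
  bit 1 = 1: r = r^2 * 21 mod 29 = 21^2 * 21 = 6*21 = 10
  bit 2 = 0: r = r^2 mod 29 = 10^2 = 13
  bit 3 = 1: r = r^2 * 21 mod 29 = 13^2 * 21 = 24*21 = 11
  bit 4 = 1: r = r^2 * 21 mod 29 = 11^2 * 21 = 5*21 = 18
  -> A = 18
B = 21^15 mod 29  (bits of 15 = 1111)
  bit 0 = 1: r = r^2 * 21 mod 29 = 1^2 * 21 = 1*21 = 21
  bit 1 = 1: r = r^2 * 21 mod 29 = 21^2 * 21 = 6*21 = 10
  bit 2 = 1: r = r^2 * 21 mod 29 = 10^2 * 21 = 13*21 = 12
  bit 3 = 1: r = r^2 * 21 mod 29 = 12^2 * 21 = 28*21 = 8
  -> B = 8
s = B^a = 8^27 mod 29  (bits of 27 = 11011)
  bit 0 = 1: r = r^2 * 8 mod 29 = 1^2 * 8 = 1*8 = 8
  bit 1 = 1: r = r^2 * 8 mod 29 = 8^2 * 8 = 6*8 = 19
  bit 2 = 0: r = r^2 mod 29 = 19^2 = 13
  bit 3 = 1: r = r^2 * 8 mod 29 = 13^2 * 8 = 24*8 = 18
  bit 4 = 1: r = r^2 * 8 mod 29 = 18^2 * 8 = 5*8 = 11
  -> s = B^a = 11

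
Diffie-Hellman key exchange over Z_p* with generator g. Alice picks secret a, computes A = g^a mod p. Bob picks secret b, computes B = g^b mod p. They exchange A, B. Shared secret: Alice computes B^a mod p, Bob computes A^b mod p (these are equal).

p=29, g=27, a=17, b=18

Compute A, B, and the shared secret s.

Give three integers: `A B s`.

A = 27^17 mod 29  (bits of 17 = 10001)
  bit 0 = 1: r = r^2 * 27 mod 29 = 1^2 * 27 = 1*27 = 27
  bit 1 = 0: r = r^2 mod 29 = 27^2 = 4
  bit 2 = 0: r = r^2 mod 29 = 4^2 = 16
  bit 3 = 0: r = r^2 mod 29 = 16^2 = 24
  bit 4 = 1: r = r^2 * 27 mod 29 = 24^2 * 27 = 25*27 = 8
  -> A = 8
B = 27^18 mod 29  (bits of 18 = 10010)
  bit 0 = 1: r = r^2 * 27 mod 29 = 1^2 * 27 = 1*27 = 27
  bit 1 = 0: r = r^2 mod 29 = 27^2 = 4
  bit 2 = 0: r = r^2 mod 29 = 4^2 = 16
  bit 3 = 1: r = r^2 * 27 mod 29 = 16^2 * 27 = 24*27 = 10
  bit 4 = 0: r = r^2 mod 29 = 10^2 = 13
  -> B = 13
s = B^a = 13^17 mod 29  (bits of 17 = 10001)
  bit 0 = 1: r = r^2 * 13 mod 29 = 1^2 * 13 = 1*13 = 13
  bit 1 = 0: r = r^2 mod 29 = 13^2 = 24
  bit 2 = 0: r = r^2 mod 29 = 24^2 = 25
  bit 3 = 0: r = r^2 mod 29 = 25^2 = 16
  bit 4 = 1: r = r^2 * 13 mod 29 = 16^2 * 13 = 24*13 = 22
  -> s = B^a = 22

Answer: 8 13 22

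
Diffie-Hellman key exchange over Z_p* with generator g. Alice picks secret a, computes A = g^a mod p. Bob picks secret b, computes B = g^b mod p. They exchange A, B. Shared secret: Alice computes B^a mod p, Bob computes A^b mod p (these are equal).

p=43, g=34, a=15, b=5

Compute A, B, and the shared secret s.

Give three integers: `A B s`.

Answer: 32 33 27

Derivation:
A = 34^15 mod 43  (bits of 15 = 1111)
  bit 0 = 1: r = r^2 * 34 mod 43 = 1^2 * 34 = 1*34 = 34
  bit 1 = 1: r = r^2 * 34 mod 43 = 34^2 * 34 = 38*34 = 2
  bit 2 = 1: r = r^2 * 34 mod 43 = 2^2 * 34 = 4*34 = 7
  bit 3 = 1: r = r^2 * 34 mod 43 = 7^2 * 34 = 6*34 = 32
  -> A = 32
B = 34^5 mod 43  (bits of 5 = 101)
  bit 0 = 1: r = r^2 * 34 mod 43 = 1^2 * 34 = 1*34 = 34
  bit 1 = 0: r = r^2 mod 43 = 34^2 = 38
  bit 2 = 1: r = r^2 * 34 mod 43 = 38^2 * 34 = 25*34 = 33
  -> B = 33
s = B^a = 33^15 mod 43  (bits of 15 = 1111)
  bit 0 = 1: r = r^2 * 33 mod 43 = 1^2 * 33 = 1*33 = 33
  bit 1 = 1: r = r^2 * 33 mod 43 = 33^2 * 33 = 14*33 = 32
  bit 2 = 1: r = r^2 * 33 mod 43 = 32^2 * 33 = 35*33 = 37
  bit 3 = 1: r = r^2 * 33 mod 43 = 37^2 * 33 = 36*33 = 27
  -> s = B^a = 27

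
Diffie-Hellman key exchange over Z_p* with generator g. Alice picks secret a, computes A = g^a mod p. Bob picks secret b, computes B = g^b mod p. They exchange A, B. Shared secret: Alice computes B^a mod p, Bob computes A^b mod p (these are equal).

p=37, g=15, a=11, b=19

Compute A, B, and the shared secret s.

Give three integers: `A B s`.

A = 15^11 mod 37  (bits of 11 = 1011)
  bit 0 = 1: r = r^2 * 15 mod 37 = 1^2 * 15 = 1*15 = 15
  bit 1 = 0: r = r^2 mod 37 = 15^2 = 3
  bit 2 = 1: r = r^2 * 15 mod 37 = 3^2 * 15 = 9*15 = 24
  bit 3 = 1: r = r^2 * 15 mod 37 = 24^2 * 15 = 21*15 = 19
  -> A = 19
B = 15^19 mod 37  (bits of 19 = 10011)
  bit 0 = 1: r = r^2 * 15 mod 37 = 1^2 * 15 = 1*15 = 15
  bit 1 = 0: r = r^2 mod 37 = 15^2 = 3
  bit 2 = 0: r = r^2 mod 37 = 3^2 = 9
  bit 3 = 1: r = r^2 * 15 mod 37 = 9^2 * 15 = 7*15 = 31
  bit 4 = 1: r = r^2 * 15 mod 37 = 31^2 * 15 = 36*15 = 22
  -> B = 22
s = B^a = 22^11 mod 37  (bits of 11 = 1011)
  bit 0 = 1: r = r^2 * 22 mod 37 = 1^2 * 22 = 1*22 = 22
  bit 1 = 0: r = r^2 mod 37 = 22^2 = 3
  bit 2 = 1: r = r^2 * 22 mod 37 = 3^2 * 22 = 9*22 = 13
  bit 3 = 1: r = r^2 * 22 mod 37 = 13^2 * 22 = 21*22 = 18
  -> s = B^a = 18

Answer: 19 22 18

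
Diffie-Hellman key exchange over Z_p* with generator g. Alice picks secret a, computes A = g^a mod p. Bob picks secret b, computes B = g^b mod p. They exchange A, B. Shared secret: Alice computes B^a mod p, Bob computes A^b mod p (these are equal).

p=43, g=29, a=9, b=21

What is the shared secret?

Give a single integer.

Answer: 42

Derivation:
A = 29^9 mod 43  (bits of 9 = 1001)
  bit 0 = 1: r = r^2 * 29 mod 43 = 1^2 * 29 = 1*29 = 29
  bit 1 = 0: r = r^2 mod 43 = 29^2 = 24
  bit 2 = 0: r = r^2 mod 43 = 24^2 = 17
  bit 3 = 1: r = r^2 * 29 mod 43 = 17^2 * 29 = 31*29 = 39
  -> A = 39
B = 29^21 mod 43  (bits of 21 = 10101)
  bit 0 = 1: r = r^2 * 29 mod 43 = 1^2 * 29 = 1*29 = 29
  bit 1 = 0: r = r^2 mod 43 = 29^2 = 24
  bit 2 = 1: r = r^2 * 29 mod 43 = 24^2 * 29 = 17*29 = 20
  bit 3 = 0: r = r^2 mod 43 = 20^2 = 13
  bit 4 = 1: r = r^2 * 29 mod 43 = 13^2 * 29 = 40*29 = 42
  -> B = 42
s = B^a = 42^9 mod 43  (bits of 9 = 1001)
  bit 0 = 1: r = r^2 * 42 mod 43 = 1^2 * 42 = 1*42 = 42
  bit 1 = 0: r = r^2 mod 43 = 42^2 = 1
  bit 2 = 0: r = r^2 mod 43 = 1^2 = 1
  bit 3 = 1: r = r^2 * 42 mod 43 = 1^2 * 42 = 1*42 = 42
  -> s = B^a = 42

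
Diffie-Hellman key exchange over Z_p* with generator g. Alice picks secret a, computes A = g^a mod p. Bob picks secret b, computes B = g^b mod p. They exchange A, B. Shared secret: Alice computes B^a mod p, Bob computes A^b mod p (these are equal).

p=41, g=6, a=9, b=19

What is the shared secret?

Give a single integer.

Answer: 28

Derivation:
A = 6^9 mod 41  (bits of 9 = 1001)
  bit 0 = 1: r = r^2 * 6 mod 41 = 1^2 * 6 = 1*6 = 6
  bit 1 = 0: r = r^2 mod 41 = 6^2 = 36
  bit 2 = 0: r = r^2 mod 41 = 36^2 = 25
  bit 3 = 1: r = r^2 * 6 mod 41 = 25^2 * 6 = 10*6 = 19
  -> A = 19
B = 6^19 mod 41  (bits of 19 = 10011)
  bit 0 = 1: r = r^2 * 6 mod 41 = 1^2 * 6 = 1*6 = 6
  bit 1 = 0: r = r^2 mod 41 = 6^2 = 36
  bit 2 = 0: r = r^2 mod 41 = 36^2 = 25
  bit 3 = 1: r = r^2 * 6 mod 41 = 25^2 * 6 = 10*6 = 19
  bit 4 = 1: r = r^2 * 6 mod 41 = 19^2 * 6 = 33*6 = 34
  -> B = 34
s = B^a = 34^9 mod 41  (bits of 9 = 1001)
  bit 0 = 1: r = r^2 * 34 mod 41 = 1^2 * 34 = 1*34 = 34
  bit 1 = 0: r = r^2 mod 41 = 34^2 = 8
  bit 2 = 0: r = r^2 mod 41 = 8^2 = 23
  bit 3 = 1: r = r^2 * 34 mod 41 = 23^2 * 34 = 37*34 = 28
  -> s = B^a = 28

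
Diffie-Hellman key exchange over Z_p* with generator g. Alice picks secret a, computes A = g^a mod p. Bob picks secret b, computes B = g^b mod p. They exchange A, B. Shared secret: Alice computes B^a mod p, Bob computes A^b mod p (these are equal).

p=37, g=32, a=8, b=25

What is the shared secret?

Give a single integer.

Answer: 12

Derivation:
A = 32^8 mod 37  (bits of 8 = 1000)
  bit 0 = 1: r = r^2 * 32 mod 37 = 1^2 * 32 = 1*32 = 32
  bit 1 = 0: r = r^2 mod 37 = 32^2 = 25
  bit 2 = 0: r = r^2 mod 37 = 25^2 = 33
  bit 3 = 0: r = r^2 mod 37 = 33^2 = 16
  -> A = 16
B = 32^25 mod 37  (bits of 25 = 11001)
  bit 0 = 1: r = r^2 * 32 mod 37 = 1^2 * 32 = 1*32 = 32
  bit 1 = 1: r = r^2 * 32 mod 37 = 32^2 * 32 = 25*32 = 23
  bit 2 = 0: r = r^2 mod 37 = 23^2 = 11
  bit 3 = 0: r = r^2 mod 37 = 11^2 = 10
  bit 4 = 1: r = r^2 * 32 mod 37 = 10^2 * 32 = 26*32 = 18
  -> B = 18
s = B^a = 18^8 mod 37  (bits of 8 = 1000)
  bit 0 = 1: r = r^2 * 18 mod 37 = 1^2 * 18 = 1*18 = 18
  bit 1 = 0: r = r^2 mod 37 = 18^2 = 28
  bit 2 = 0: r = r^2 mod 37 = 28^2 = 7
  bit 3 = 0: r = r^2 mod 37 = 7^2 = 12
  -> s = B^a = 12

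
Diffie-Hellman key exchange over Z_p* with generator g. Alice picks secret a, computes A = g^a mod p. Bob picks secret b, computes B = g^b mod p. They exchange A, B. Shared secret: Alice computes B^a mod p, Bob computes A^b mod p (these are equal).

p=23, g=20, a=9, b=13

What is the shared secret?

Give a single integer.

Answer: 21

Derivation:
A = 20^9 mod 23  (bits of 9 = 1001)
  bit 0 = 1: r = r^2 * 20 mod 23 = 1^2 * 20 = 1*20 = 20
  bit 1 = 0: r = r^2 mod 23 = 20^2 = 9
  bit 2 = 0: r = r^2 mod 23 = 9^2 = 12
  bit 3 = 1: r = r^2 * 20 mod 23 = 12^2 * 20 = 6*20 = 5
  -> A = 5
B = 20^13 mod 23  (bits of 13 = 1101)
  bit 0 = 1: r = r^2 * 20 mod 23 = 1^2 * 20 = 1*20 = 20
  bit 1 = 1: r = r^2 * 20 mod 23 = 20^2 * 20 = 9*20 = 19
  bit 2 = 0: r = r^2 mod 23 = 19^2 = 16
  bit 3 = 1: r = r^2 * 20 mod 23 = 16^2 * 20 = 3*20 = 14
  -> B = 14
s = B^a = 14^9 mod 23  (bits of 9 = 1001)
  bit 0 = 1: r = r^2 * 14 mod 23 = 1^2 * 14 = 1*14 = 14
  bit 1 = 0: r = r^2 mod 23 = 14^2 = 12
  bit 2 = 0: r = r^2 mod 23 = 12^2 = 6
  bit 3 = 1: r = r^2 * 14 mod 23 = 6^2 * 14 = 13*14 = 21
  -> s = B^a = 21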